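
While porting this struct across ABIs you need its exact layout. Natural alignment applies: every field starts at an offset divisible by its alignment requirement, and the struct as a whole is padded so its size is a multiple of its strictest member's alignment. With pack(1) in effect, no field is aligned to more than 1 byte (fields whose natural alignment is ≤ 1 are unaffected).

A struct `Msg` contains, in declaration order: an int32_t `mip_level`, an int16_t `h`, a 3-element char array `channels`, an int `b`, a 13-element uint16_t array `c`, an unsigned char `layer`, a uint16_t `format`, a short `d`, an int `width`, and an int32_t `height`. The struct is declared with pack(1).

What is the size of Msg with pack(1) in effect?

@0: mip_level [4B, align 1] → 4
@4: h [2B, align 1] → 6
@6: channels [3B, align 1] → 9
@9: b [4B, align 1] → 13
@13: c [26B, align 1] → 39
@39: layer [1B, align 1] → 40
@40: format [2B, align 1] → 42
@42: d [2B, align 1] → 44
@44: width [4B, align 1] → 48
@48: height [4B, align 1] → 52
size 52, align 1

52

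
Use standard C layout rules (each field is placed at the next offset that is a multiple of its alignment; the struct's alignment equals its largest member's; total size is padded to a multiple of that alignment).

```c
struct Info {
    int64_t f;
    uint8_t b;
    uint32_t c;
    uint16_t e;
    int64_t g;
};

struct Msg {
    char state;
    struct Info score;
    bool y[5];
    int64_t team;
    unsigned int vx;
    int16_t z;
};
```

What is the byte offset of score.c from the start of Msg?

Info: 0..8  f  (8B, 8-aligned); 8..9  b  (1B, 1-aligned); 9..12  -- padding (3B); 12..16  c  (4B, 4-aligned); 16..18  e  (2B, 2-aligned); 18..24  -- padding (6B); 24..32  g  (8B, 8-aligned); sizeof = 32, alignof = 8
0..1  state  (1B, 1-aligned)
1..8  -- padding (7B)
8..40  score  (32B, 8-aligned)
within Info: c at 12
8 + 12 = 20

20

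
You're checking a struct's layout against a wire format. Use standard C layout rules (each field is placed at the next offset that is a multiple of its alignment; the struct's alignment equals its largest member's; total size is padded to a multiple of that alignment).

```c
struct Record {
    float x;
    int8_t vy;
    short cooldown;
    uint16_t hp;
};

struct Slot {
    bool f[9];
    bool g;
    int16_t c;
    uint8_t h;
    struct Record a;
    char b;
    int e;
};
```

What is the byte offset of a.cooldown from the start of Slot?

22

Record: @0: x [4B, align 4] → 4; @4: vy [1B, align 1] → 5; +1 pad (align 2); @6: cooldown [2B, align 2] → 8; @8: hp [2B, align 2] → 10; +2 tail pad (align 4); size 12, align 4
@0: f [9B, align 1] → 9
@9: g [1B, align 1] → 10
@10: c [2B, align 2] → 12
@12: h [1B, align 1] → 13
+3 pad (align 4)
@16: a [12B, align 4] → 28
within Record: cooldown at 6
16 + 6 = 22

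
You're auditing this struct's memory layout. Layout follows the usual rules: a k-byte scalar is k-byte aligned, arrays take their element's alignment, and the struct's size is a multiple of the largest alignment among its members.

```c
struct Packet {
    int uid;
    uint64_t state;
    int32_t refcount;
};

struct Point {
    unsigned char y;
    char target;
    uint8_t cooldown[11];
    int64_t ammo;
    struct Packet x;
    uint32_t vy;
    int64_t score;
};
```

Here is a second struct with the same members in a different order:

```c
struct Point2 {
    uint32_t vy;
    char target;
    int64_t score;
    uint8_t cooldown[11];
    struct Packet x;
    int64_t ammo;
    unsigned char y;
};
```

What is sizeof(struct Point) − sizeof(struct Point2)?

Packet: @0: uid [4B, align 4] → 4; +4 pad (align 8); @8: state [8B, align 8] → 16; @16: refcount [4B, align 4] → 20; +4 tail pad (align 8); size 24, align 8
@0: y [1B, align 1] → 1
@1: target [1B, align 1] → 2
@2: cooldown [11B, align 1] → 13
+3 pad (align 8)
@16: ammo [8B, align 8] → 24
@24: x [24B, align 8] → 48
@48: vy [4B, align 4] → 52
+4 pad (align 8)
@56: score [8B, align 8] → 64
size 64, align 8
— Point2 —
@0: vy [4B, align 4] → 4
@4: target [1B, align 1] → 5
+3 pad (align 8)
@8: score [8B, align 8] → 16
@16: cooldown [11B, align 1] → 27
+5 pad (align 8)
@32: x [24B, align 8] → 56
@56: ammo [8B, align 8] → 64
@64: y [1B, align 1] → 65
+7 tail pad (align 8)
size 72, align 8
64 − 72 = -8

-8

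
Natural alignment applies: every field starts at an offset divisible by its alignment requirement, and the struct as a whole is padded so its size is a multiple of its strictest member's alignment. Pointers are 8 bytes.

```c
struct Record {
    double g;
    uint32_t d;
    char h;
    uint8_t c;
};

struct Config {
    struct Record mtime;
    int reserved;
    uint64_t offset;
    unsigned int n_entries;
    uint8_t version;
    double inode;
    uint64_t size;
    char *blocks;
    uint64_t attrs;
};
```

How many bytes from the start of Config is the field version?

Record: g at 0 (size 8, align 8) → ends 8; d at 8 (size 4, align 4) → ends 12; h at 12 (size 1, align 1) → ends 13; c at 13 (size 1, align 1) → ends 14; tail pad 2 to reach multiple of 8; total 16 bytes, alignment 8
mtime at 0 (size 16, align 8) → ends 16
reserved at 16 (size 4, align 4) → ends 20
pad 4 to align 8 for offset
offset at 24 (size 8, align 8) → ends 32
n_entries at 32 (size 4, align 4) → ends 36
version at 36 (size 1, align 1) → ends 37

36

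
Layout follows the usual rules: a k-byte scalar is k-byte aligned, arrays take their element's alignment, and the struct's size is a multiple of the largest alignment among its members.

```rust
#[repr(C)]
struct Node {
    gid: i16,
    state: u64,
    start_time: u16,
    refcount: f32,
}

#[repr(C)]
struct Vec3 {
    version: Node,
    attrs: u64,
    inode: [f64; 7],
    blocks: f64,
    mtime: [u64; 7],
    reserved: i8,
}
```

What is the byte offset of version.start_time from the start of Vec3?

16

Node: 0..2  gid  (2B, 2-aligned); 2..8  -- padding (6B); 8..16  state  (8B, 8-aligned); 16..18  start_time  (2B, 2-aligned); 18..20  -- padding (2B); 20..24  refcount  (4B, 4-aligned); sizeof = 24, alignof = 8
0..24  version  (24B, 8-aligned)
within Node: start_time at 16
0 + 16 = 16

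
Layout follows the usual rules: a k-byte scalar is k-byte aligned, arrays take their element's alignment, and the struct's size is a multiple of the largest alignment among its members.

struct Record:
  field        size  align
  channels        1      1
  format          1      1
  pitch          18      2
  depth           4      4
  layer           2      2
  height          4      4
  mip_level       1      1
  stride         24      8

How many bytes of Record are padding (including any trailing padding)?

9

channels at 0 (size 1, align 1) → ends 1
format at 1 (size 1, align 1) → ends 2
pitch at 2 (size 18, align 2) → ends 20
depth at 20 (size 4, align 4) → ends 24
layer at 24 (size 2, align 2) → ends 26
pad 2 to align 4 for height
height at 28 (size 4, align 4) → ends 32
mip_level at 32 (size 1, align 1) → ends 33
pad 7 to align 8 for stride
stride at 40 (size 24, align 8) → ends 64
total 64 bytes, alignment 8
data bytes 55, size 64 → padding 9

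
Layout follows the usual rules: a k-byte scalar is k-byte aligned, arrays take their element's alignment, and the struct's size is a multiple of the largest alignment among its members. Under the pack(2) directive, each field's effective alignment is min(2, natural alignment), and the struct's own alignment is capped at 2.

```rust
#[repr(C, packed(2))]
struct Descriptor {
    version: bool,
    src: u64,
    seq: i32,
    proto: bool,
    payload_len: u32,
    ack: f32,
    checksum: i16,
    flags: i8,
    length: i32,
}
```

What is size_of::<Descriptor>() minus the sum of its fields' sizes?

0..1  version  (1B, 1-aligned)
1..2  -- padding (1B)
2..10  src  (8B, 2-aligned)
10..14  seq  (4B, 2-aligned)
14..15  proto  (1B, 1-aligned)
15..16  -- padding (1B)
16..20  payload_len  (4B, 2-aligned)
20..24  ack  (4B, 2-aligned)
24..26  checksum  (2B, 2-aligned)
26..27  flags  (1B, 1-aligned)
27..28  -- padding (1B)
28..32  length  (4B, 2-aligned)
sizeof = 32, alignof = 2
data bytes 29, size 32 → padding 3

3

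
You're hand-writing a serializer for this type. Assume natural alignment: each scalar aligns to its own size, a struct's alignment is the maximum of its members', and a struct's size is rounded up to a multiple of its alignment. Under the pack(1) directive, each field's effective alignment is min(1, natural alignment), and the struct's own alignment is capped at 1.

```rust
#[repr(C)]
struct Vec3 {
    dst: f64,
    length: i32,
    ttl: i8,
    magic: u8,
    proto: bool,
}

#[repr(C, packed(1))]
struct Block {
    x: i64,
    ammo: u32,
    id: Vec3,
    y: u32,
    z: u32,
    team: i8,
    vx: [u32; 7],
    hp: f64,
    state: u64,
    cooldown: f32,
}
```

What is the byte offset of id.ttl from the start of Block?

Vec3: dst at 0 (size 8, align 8) → ends 8; length at 8 (size 4, align 4) → ends 12; ttl at 12 (size 1, align 1) → ends 13; magic at 13 (size 1, align 1) → ends 14; proto at 14 (size 1, align 1) → ends 15; tail pad 1 to reach multiple of 8; total 16 bytes, alignment 8
x at 0 (size 8, align 1) → ends 8
ammo at 8 (size 4, align 1) → ends 12
id at 12 (size 16, align 1) → ends 28
within Vec3: ttl at 12
12 + 12 = 24

24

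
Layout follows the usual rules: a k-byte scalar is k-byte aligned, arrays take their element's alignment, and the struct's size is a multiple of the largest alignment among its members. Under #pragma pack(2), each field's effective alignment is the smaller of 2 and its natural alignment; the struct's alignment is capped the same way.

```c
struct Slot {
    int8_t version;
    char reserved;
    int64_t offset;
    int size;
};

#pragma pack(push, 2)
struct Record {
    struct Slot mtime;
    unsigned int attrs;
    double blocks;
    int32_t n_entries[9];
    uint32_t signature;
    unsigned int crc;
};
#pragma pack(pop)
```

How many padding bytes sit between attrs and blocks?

Slot: version at 0 (size 1, align 1) → ends 1; reserved at 1 (size 1, align 1) → ends 2; pad 6 to align 8 for offset; offset at 8 (size 8, align 8) → ends 16; size at 16 (size 4, align 4) → ends 20; tail pad 4 to reach multiple of 8; total 24 bytes, alignment 8
mtime at 0 (size 24, align 2) → ends 24
attrs at 24 (size 4, align 2) → ends 28
blocks at 28 (size 8, align 2) → ends 36

0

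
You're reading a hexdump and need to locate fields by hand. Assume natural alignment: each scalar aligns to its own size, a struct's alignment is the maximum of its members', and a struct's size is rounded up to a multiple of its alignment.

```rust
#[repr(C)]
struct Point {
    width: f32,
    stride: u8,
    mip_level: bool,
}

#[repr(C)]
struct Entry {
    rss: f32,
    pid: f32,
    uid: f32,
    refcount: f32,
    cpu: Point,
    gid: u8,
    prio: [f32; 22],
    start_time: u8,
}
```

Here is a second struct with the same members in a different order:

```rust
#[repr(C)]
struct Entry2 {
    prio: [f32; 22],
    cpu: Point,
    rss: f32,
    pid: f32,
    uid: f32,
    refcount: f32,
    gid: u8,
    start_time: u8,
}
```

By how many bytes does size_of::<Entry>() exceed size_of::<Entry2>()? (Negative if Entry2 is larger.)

Point: width at 0 (size 4, align 4) → ends 4; stride at 4 (size 1, align 1) → ends 5; mip_level at 5 (size 1, align 1) → ends 6; tail pad 2 to reach multiple of 4; total 8 bytes, alignment 4
rss at 0 (size 4, align 4) → ends 4
pid at 4 (size 4, align 4) → ends 8
uid at 8 (size 4, align 4) → ends 12
refcount at 12 (size 4, align 4) → ends 16
cpu at 16 (size 8, align 4) → ends 24
gid at 24 (size 1, align 1) → ends 25
pad 3 to align 4 for prio
prio at 28 (size 88, align 4) → ends 116
start_time at 116 (size 1, align 1) → ends 117
tail pad 3 to reach multiple of 4
total 120 bytes, alignment 4
— Entry2 —
prio at 0 (size 88, align 4) → ends 88
cpu at 88 (size 8, align 4) → ends 96
rss at 96 (size 4, align 4) → ends 100
pid at 100 (size 4, align 4) → ends 104
uid at 104 (size 4, align 4) → ends 108
refcount at 108 (size 4, align 4) → ends 112
gid at 112 (size 1, align 1) → ends 113
start_time at 113 (size 1, align 1) → ends 114
tail pad 2 to reach multiple of 4
total 116 bytes, alignment 4
120 − 116 = 4

4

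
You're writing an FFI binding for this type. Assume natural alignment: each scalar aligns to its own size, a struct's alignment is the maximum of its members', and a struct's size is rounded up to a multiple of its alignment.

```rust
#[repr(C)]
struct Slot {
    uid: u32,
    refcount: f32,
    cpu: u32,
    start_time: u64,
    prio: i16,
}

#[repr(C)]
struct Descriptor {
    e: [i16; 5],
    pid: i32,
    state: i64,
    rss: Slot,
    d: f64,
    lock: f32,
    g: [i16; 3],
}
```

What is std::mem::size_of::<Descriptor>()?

Slot: uid at 0 (size 4, align 4) → ends 4; refcount at 4 (size 4, align 4) → ends 8; cpu at 8 (size 4, align 4) → ends 12; pad 4 to align 8 for start_time; start_time at 16 (size 8, align 8) → ends 24; prio at 24 (size 2, align 2) → ends 26; tail pad 6 to reach multiple of 8; total 32 bytes, alignment 8
e at 0 (size 10, align 2) → ends 10
pad 2 to align 4 for pid
pid at 12 (size 4, align 4) → ends 16
state at 16 (size 8, align 8) → ends 24
rss at 24 (size 32, align 8) → ends 56
d at 56 (size 8, align 8) → ends 64
lock at 64 (size 4, align 4) → ends 68
g at 68 (size 6, align 2) → ends 74
tail pad 6 to reach multiple of 8
total 80 bytes, alignment 8

80 bytes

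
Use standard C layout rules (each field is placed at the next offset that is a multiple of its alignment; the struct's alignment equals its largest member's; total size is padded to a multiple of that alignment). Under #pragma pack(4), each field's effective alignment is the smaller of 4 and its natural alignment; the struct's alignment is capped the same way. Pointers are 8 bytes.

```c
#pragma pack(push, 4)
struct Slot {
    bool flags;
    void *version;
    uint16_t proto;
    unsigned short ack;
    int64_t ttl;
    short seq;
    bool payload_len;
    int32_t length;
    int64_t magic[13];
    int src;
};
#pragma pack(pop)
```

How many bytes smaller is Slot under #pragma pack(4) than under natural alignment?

12

natural layout:
  0..1  flags  (1B, 1-aligned)
  1..8  -- padding (7B)
  8..16  version  (8B, 8-aligned)
  16..18  proto  (2B, 2-aligned)
  18..20  ack  (2B, 2-aligned)
  20..24  -- padding (4B)
  24..32  ttl  (8B, 8-aligned)
  32..34  seq  (2B, 2-aligned)
  34..35  payload_len  (1B, 1-aligned)
  35..36  -- padding (1B)
  36..40  length  (4B, 4-aligned)
  40..144  magic  (104B, 8-aligned)
  144..148  src  (4B, 4-aligned)
  148..152  -- tail padding (4B)
  sizeof = 152, alignof = 8
packed(4) layout:
  0..1  flags  (1B, 1-aligned)
  1..4  -- padding (3B)
  4..12  version  (8B, 4-aligned)
  12..14  proto  (2B, 2-aligned)
  14..16  ack  (2B, 2-aligned)
  16..24  ttl  (8B, 4-aligned)
  24..26  seq  (2B, 2-aligned)
  26..27  payload_len  (1B, 1-aligned)
  27..28  -- padding (1B)
  28..32  length  (4B, 4-aligned)
  32..136  magic  (104B, 4-aligned)
  136..140  src  (4B, 4-aligned)
  sizeof = 140, alignof = 4
152 − 140 = 12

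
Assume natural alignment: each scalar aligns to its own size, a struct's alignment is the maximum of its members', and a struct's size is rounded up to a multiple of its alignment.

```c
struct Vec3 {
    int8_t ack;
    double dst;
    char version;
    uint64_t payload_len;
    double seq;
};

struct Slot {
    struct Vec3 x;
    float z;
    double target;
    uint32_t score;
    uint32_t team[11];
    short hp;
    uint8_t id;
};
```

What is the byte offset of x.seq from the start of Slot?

Vec3: ack at 0 (size 1, align 1) → ends 1; pad 7 to align 8 for dst; dst at 8 (size 8, align 8) → ends 16; version at 16 (size 1, align 1) → ends 17; pad 7 to align 8 for payload_len; payload_len at 24 (size 8, align 8) → ends 32; seq at 32 (size 8, align 8) → ends 40; total 40 bytes, alignment 8
x at 0 (size 40, align 8) → ends 40
within Vec3: seq at 32
0 + 32 = 32

32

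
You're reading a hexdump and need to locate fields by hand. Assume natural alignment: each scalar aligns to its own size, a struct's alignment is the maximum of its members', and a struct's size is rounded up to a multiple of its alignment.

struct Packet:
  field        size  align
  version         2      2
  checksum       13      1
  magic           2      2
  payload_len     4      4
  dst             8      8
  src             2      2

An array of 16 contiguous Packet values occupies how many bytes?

640

version at 0 (size 2, align 2) → ends 2
checksum at 2 (size 13, align 1) → ends 15
pad 1 to align 2 for magic
magic at 16 (size 2, align 2) → ends 18
pad 2 to align 4 for payload_len
payload_len at 20 (size 4, align 4) → ends 24
dst at 24 (size 8, align 8) → ends 32
src at 32 (size 2, align 2) → ends 34
tail pad 6 to reach multiple of 8
total 40 bytes, alignment 8
array of 16: 16 × 40 = 640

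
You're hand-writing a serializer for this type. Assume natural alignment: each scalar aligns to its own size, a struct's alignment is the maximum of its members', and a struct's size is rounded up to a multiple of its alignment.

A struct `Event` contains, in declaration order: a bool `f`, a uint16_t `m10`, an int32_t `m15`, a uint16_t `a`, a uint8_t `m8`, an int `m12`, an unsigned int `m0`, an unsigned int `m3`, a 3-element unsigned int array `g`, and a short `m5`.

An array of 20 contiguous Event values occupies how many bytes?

@0: f [1B, align 1] → 1
+1 pad (align 2)
@2: m10 [2B, align 2] → 4
@4: m15 [4B, align 4] → 8
@8: a [2B, align 2] → 10
@10: m8 [1B, align 1] → 11
+1 pad (align 4)
@12: m12 [4B, align 4] → 16
@16: m0 [4B, align 4] → 20
@20: m3 [4B, align 4] → 24
@24: g [12B, align 4] → 36
@36: m5 [2B, align 2] → 38
+2 tail pad (align 4)
size 40, align 4
array of 20: 20 × 40 = 800

800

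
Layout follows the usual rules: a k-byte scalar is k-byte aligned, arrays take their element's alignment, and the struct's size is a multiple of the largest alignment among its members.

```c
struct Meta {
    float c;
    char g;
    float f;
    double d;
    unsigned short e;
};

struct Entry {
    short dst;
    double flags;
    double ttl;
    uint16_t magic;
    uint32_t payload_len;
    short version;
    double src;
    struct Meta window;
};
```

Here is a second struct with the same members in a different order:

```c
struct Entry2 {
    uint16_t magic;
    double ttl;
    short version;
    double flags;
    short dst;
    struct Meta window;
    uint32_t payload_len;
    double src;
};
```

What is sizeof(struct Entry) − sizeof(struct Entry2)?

-8

Meta: c at 0 (size 4, align 4) → ends 4; g at 4 (size 1, align 1) → ends 5; pad 3 to align 4 for f; f at 8 (size 4, align 4) → ends 12; pad 4 to align 8 for d; d at 16 (size 8, align 8) → ends 24; e at 24 (size 2, align 2) → ends 26; tail pad 6 to reach multiple of 8; total 32 bytes, alignment 8
dst at 0 (size 2, align 2) → ends 2
pad 6 to align 8 for flags
flags at 8 (size 8, align 8) → ends 16
ttl at 16 (size 8, align 8) → ends 24
magic at 24 (size 2, align 2) → ends 26
pad 2 to align 4 for payload_len
payload_len at 28 (size 4, align 4) → ends 32
version at 32 (size 2, align 2) → ends 34
pad 6 to align 8 for src
src at 40 (size 8, align 8) → ends 48
window at 48 (size 32, align 8) → ends 80
total 80 bytes, alignment 8
— Entry2 —
magic at 0 (size 2, align 2) → ends 2
pad 6 to align 8 for ttl
ttl at 8 (size 8, align 8) → ends 16
version at 16 (size 2, align 2) → ends 18
pad 6 to align 8 for flags
flags at 24 (size 8, align 8) → ends 32
dst at 32 (size 2, align 2) → ends 34
pad 6 to align 8 for window
window at 40 (size 32, align 8) → ends 72
payload_len at 72 (size 4, align 4) → ends 76
pad 4 to align 8 for src
src at 80 (size 8, align 8) → ends 88
total 88 bytes, alignment 8
80 − 88 = -8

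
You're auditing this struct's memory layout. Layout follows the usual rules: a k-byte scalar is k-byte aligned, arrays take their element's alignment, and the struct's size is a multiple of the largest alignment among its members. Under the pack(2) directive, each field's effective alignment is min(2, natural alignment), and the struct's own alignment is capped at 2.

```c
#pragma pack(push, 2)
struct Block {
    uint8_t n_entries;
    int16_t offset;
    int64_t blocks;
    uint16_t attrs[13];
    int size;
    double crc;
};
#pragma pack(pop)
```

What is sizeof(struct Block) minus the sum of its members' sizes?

1

n_entries at 0 (size 1, align 1) → ends 1
pad 1 to align 2 for offset
offset at 2 (size 2, align 2) → ends 4
blocks at 4 (size 8, align 2) → ends 12
attrs at 12 (size 26, align 2) → ends 38
size at 38 (size 4, align 2) → ends 42
crc at 42 (size 8, align 2) → ends 50
total 50 bytes, alignment 2
data bytes 49, size 50 → padding 1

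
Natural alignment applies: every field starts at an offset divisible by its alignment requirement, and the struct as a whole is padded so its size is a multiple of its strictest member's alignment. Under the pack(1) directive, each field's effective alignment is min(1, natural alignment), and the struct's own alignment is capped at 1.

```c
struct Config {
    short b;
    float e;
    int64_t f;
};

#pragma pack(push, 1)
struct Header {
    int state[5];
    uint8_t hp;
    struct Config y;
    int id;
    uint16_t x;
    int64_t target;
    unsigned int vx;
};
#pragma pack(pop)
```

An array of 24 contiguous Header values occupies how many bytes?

1320

Config: @0: b [2B, align 2] → 2; +2 pad (align 4); @4: e [4B, align 4] → 8; @8: f [8B, align 8] → 16; size 16, align 8
@0: state [20B, align 1] → 20
@20: hp [1B, align 1] → 21
@21: y [16B, align 1] → 37
@37: id [4B, align 1] → 41
@41: x [2B, align 1] → 43
@43: target [8B, align 1] → 51
@51: vx [4B, align 1] → 55
size 55, align 1
array of 24: 24 × 55 = 1320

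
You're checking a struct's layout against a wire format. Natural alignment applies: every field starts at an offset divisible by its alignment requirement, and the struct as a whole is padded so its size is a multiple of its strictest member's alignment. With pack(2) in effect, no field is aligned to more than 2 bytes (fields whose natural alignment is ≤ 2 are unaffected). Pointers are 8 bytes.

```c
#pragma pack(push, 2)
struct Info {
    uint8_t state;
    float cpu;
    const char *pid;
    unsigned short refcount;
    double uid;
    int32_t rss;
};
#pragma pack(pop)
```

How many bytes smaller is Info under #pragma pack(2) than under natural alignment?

12

natural layout:
  @0: state [1B, align 1] → 1
  +3 pad (align 4)
  @4: cpu [4B, align 4] → 8
  @8: pid [8B, align 8] → 16
  @16: refcount [2B, align 2] → 18
  +6 pad (align 8)
  @24: uid [8B, align 8] → 32
  @32: rss [4B, align 4] → 36
  +4 tail pad (align 8)
  size 40, align 8
packed(2) layout:
  @0: state [1B, align 1] → 1
  +1 pad (align 2)
  @2: cpu [4B, align 2] → 6
  @6: pid [8B, align 2] → 14
  @14: refcount [2B, align 2] → 16
  @16: uid [8B, align 2] → 24
  @24: rss [4B, align 2] → 28
  size 28, align 2
40 − 28 = 12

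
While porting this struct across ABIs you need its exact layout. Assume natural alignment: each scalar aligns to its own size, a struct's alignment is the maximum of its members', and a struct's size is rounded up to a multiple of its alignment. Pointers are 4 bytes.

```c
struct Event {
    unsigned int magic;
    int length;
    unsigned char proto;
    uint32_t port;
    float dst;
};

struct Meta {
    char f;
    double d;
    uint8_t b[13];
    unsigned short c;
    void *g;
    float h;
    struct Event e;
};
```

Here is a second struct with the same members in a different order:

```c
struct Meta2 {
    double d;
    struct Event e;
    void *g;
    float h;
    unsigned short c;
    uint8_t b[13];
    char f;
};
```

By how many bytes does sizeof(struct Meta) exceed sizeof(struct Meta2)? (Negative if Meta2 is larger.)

Event: magic at 0 (size 4, align 4) → ends 4; length at 4 (size 4, align 4) → ends 8; proto at 8 (size 1, align 1) → ends 9; pad 3 to align 4 for port; port at 12 (size 4, align 4) → ends 16; dst at 16 (size 4, align 4) → ends 20; total 20 bytes, alignment 4
f at 0 (size 1, align 1) → ends 1
pad 7 to align 8 for d
d at 8 (size 8, align 8) → ends 16
b at 16 (size 13, align 1) → ends 29
pad 1 to align 2 for c
c at 30 (size 2, align 2) → ends 32
g at 32 (size 4, align 4) → ends 36
h at 36 (size 4, align 4) → ends 40
e at 40 (size 20, align 4) → ends 60
tail pad 4 to reach multiple of 8
total 64 bytes, alignment 8
— Meta2 —
d at 0 (size 8, align 8) → ends 8
e at 8 (size 20, align 4) → ends 28
g at 28 (size 4, align 4) → ends 32
h at 32 (size 4, align 4) → ends 36
c at 36 (size 2, align 2) → ends 38
b at 38 (size 13, align 1) → ends 51
f at 51 (size 1, align 1) → ends 52
tail pad 4 to reach multiple of 8
total 56 bytes, alignment 8
64 − 56 = 8

8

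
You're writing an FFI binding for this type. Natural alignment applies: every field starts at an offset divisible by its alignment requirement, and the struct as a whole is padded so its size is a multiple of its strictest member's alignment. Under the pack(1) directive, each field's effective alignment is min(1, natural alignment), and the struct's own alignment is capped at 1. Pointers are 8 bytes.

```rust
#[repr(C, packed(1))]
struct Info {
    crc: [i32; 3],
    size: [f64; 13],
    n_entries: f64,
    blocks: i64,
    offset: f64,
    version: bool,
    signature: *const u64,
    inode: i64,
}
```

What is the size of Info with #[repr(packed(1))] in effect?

crc at 0 (size 12, align 1) → ends 12
size at 12 (size 104, align 1) → ends 116
n_entries at 116 (size 8, align 1) → ends 124
blocks at 124 (size 8, align 1) → ends 132
offset at 132 (size 8, align 1) → ends 140
version at 140 (size 1, align 1) → ends 141
signature at 141 (size 8, align 1) → ends 149
inode at 149 (size 8, align 1) → ends 157
total 157 bytes, alignment 1

157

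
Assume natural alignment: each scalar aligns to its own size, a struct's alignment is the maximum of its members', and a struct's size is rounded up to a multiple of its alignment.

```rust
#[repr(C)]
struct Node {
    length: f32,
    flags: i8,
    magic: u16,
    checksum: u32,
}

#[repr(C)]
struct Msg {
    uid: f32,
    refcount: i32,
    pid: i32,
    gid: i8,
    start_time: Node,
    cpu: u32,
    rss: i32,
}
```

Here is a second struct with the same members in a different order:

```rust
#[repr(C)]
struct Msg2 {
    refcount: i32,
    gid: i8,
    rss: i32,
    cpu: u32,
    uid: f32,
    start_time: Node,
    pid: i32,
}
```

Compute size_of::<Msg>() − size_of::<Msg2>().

0

Node: @0: length [4B, align 4] → 4; @4: flags [1B, align 1] → 5; +1 pad (align 2); @6: magic [2B, align 2] → 8; @8: checksum [4B, align 4] → 12; size 12, align 4
@0: uid [4B, align 4] → 4
@4: refcount [4B, align 4] → 8
@8: pid [4B, align 4] → 12
@12: gid [1B, align 1] → 13
+3 pad (align 4)
@16: start_time [12B, align 4] → 28
@28: cpu [4B, align 4] → 32
@32: rss [4B, align 4] → 36
size 36, align 4
— Msg2 —
@0: refcount [4B, align 4] → 4
@4: gid [1B, align 1] → 5
+3 pad (align 4)
@8: rss [4B, align 4] → 12
@12: cpu [4B, align 4] → 16
@16: uid [4B, align 4] → 20
@20: start_time [12B, align 4] → 32
@32: pid [4B, align 4] → 36
size 36, align 4
36 − 36 = 0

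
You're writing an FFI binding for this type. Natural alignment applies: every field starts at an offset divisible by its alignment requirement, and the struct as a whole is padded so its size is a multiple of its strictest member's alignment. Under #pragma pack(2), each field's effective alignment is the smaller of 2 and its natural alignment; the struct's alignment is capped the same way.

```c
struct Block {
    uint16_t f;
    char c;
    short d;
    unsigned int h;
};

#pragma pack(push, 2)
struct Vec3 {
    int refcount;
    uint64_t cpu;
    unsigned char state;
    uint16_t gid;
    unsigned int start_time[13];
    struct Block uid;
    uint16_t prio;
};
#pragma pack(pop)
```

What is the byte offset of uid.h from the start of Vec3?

76

Block: f at 0 (size 2, align 2) → ends 2; c at 2 (size 1, align 1) → ends 3; pad 1 to align 2 for d; d at 4 (size 2, align 2) → ends 6; pad 2 to align 4 for h; h at 8 (size 4, align 4) → ends 12; total 12 bytes, alignment 4
refcount at 0 (size 4, align 2) → ends 4
cpu at 4 (size 8, align 2) → ends 12
state at 12 (size 1, align 1) → ends 13
pad 1 to align 2 for gid
gid at 14 (size 2, align 2) → ends 16
start_time at 16 (size 52, align 2) → ends 68
uid at 68 (size 12, align 2) → ends 80
within Block: h at 8
68 + 8 = 76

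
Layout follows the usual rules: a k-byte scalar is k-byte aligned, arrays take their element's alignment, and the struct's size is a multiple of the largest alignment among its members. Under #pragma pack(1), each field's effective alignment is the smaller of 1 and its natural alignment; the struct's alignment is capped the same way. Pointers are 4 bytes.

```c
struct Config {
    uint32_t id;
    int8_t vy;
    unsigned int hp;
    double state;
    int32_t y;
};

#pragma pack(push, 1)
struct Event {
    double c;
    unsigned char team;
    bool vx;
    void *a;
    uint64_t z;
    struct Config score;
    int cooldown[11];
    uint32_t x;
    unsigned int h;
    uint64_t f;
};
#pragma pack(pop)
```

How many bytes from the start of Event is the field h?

102

Config: @0: id [4B, align 4] → 4; @4: vy [1B, align 1] → 5; +3 pad (align 4); @8: hp [4B, align 4] → 12; +4 pad (align 8); @16: state [8B, align 8] → 24; @24: y [4B, align 4] → 28; +4 tail pad (align 8); size 32, align 8
@0: c [8B, align 1] → 8
@8: team [1B, align 1] → 9
@9: vx [1B, align 1] → 10
@10: a [4B, align 1] → 14
@14: z [8B, align 1] → 22
@22: score [32B, align 1] → 54
@54: cooldown [44B, align 1] → 98
@98: x [4B, align 1] → 102
@102: h [4B, align 1] → 106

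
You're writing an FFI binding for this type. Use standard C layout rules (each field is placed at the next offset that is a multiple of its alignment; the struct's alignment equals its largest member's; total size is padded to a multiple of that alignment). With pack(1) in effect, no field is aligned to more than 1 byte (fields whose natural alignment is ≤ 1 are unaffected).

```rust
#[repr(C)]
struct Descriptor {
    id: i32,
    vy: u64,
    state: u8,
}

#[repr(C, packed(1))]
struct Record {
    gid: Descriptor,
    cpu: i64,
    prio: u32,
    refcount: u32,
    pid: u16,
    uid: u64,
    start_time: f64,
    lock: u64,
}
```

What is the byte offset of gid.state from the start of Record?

16

Descriptor: id at 0 (size 4, align 4) → ends 4; pad 4 to align 8 for vy; vy at 8 (size 8, align 8) → ends 16; state at 16 (size 1, align 1) → ends 17; tail pad 7 to reach multiple of 8; total 24 bytes, alignment 8
gid at 0 (size 24, align 1) → ends 24
within Descriptor: state at 16
0 + 16 = 16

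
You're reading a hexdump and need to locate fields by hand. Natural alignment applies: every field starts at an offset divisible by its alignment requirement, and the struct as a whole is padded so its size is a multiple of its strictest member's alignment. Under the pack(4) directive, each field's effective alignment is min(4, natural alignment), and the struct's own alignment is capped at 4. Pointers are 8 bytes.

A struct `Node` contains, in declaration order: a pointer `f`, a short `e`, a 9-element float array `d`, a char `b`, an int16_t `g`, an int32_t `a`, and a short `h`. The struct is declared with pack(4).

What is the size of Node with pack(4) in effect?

60

0..8  f  (8B, 4-aligned)
8..10  e  (2B, 2-aligned)
10..12  -- padding (2B)
12..48  d  (36B, 4-aligned)
48..49  b  (1B, 1-aligned)
49..50  -- padding (1B)
50..52  g  (2B, 2-aligned)
52..56  a  (4B, 4-aligned)
56..58  h  (2B, 2-aligned)
58..60  -- tail padding (2B)
sizeof = 60, alignof = 4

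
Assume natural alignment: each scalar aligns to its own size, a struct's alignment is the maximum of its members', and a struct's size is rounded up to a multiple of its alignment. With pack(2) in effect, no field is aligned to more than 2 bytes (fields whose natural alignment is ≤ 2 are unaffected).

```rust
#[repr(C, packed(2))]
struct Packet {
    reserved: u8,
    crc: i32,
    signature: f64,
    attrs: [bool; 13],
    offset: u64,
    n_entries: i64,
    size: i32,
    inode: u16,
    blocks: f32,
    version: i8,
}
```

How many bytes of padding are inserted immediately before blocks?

0

reserved at 0 (size 1, align 1) → ends 1
pad 1 to align 2 for crc
crc at 2 (size 4, align 2) → ends 6
signature at 6 (size 8, align 2) → ends 14
attrs at 14 (size 13, align 1) → ends 27
pad 1 to align 2 for offset
offset at 28 (size 8, align 2) → ends 36
n_entries at 36 (size 8, align 2) → ends 44
size at 44 (size 4, align 2) → ends 48
inode at 48 (size 2, align 2) → ends 50
blocks at 50 (size 4, align 2) → ends 54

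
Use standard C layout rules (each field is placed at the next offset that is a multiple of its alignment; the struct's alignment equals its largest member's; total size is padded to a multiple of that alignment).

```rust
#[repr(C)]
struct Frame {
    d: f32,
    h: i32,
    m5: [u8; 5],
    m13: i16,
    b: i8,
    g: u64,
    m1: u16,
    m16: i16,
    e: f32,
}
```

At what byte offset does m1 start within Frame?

d at 0 (size 4, align 4) → ends 4
h at 4 (size 4, align 4) → ends 8
m5 at 8 (size 5, align 1) → ends 13
pad 1 to align 2 for m13
m13 at 14 (size 2, align 2) → ends 16
b at 16 (size 1, align 1) → ends 17
pad 7 to align 8 for g
g at 24 (size 8, align 8) → ends 32
m1 at 32 (size 2, align 2) → ends 34

32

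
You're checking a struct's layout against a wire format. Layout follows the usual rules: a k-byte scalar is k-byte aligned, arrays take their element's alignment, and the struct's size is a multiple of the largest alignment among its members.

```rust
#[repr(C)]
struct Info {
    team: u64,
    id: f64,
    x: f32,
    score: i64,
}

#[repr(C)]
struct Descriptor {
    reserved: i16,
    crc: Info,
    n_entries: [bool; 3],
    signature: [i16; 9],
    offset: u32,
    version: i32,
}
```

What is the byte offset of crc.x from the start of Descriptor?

Info: team at 0 (size 8, align 8) → ends 8; id at 8 (size 8, align 8) → ends 16; x at 16 (size 4, align 4) → ends 20; pad 4 to align 8 for score; score at 24 (size 8, align 8) → ends 32; total 32 bytes, alignment 8
reserved at 0 (size 2, align 2) → ends 2
pad 6 to align 8 for crc
crc at 8 (size 32, align 8) → ends 40
within Info: x at 16
8 + 16 = 24

24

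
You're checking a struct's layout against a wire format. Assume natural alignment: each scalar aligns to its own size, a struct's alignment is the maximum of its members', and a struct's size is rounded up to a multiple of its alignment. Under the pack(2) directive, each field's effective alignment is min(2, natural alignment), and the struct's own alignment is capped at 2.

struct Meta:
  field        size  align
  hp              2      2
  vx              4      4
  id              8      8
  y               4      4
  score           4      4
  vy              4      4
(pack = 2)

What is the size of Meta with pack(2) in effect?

hp at 0 (size 2, align 2) → ends 2
vx at 2 (size 4, align 2) → ends 6
id at 6 (size 8, align 2) → ends 14
y at 14 (size 4, align 2) → ends 18
score at 18 (size 4, align 2) → ends 22
vy at 22 (size 4, align 2) → ends 26
total 26 bytes, alignment 2

26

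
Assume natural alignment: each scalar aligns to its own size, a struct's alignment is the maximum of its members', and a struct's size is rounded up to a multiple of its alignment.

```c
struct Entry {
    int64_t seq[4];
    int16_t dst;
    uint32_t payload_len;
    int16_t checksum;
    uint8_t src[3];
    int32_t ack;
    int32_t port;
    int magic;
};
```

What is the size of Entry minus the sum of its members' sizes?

9

@0: seq [32B, align 8] → 32
@32: dst [2B, align 2] → 34
+2 pad (align 4)
@36: payload_len [4B, align 4] → 40
@40: checksum [2B, align 2] → 42
@42: src [3B, align 1] → 45
+3 pad (align 4)
@48: ack [4B, align 4] → 52
@52: port [4B, align 4] → 56
@56: magic [4B, align 4] → 60
+4 tail pad (align 8)
size 64, align 8
data bytes 55, size 64 → padding 9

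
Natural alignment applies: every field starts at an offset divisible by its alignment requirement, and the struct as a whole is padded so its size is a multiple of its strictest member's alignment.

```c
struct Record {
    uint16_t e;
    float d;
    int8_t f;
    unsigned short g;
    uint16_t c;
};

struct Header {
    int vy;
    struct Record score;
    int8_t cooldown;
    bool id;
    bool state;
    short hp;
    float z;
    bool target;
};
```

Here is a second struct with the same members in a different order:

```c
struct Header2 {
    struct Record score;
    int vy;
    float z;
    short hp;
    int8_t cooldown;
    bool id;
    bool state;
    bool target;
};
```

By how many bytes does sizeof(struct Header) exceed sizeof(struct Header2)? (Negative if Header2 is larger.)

Record: 0..2  e  (2B, 2-aligned); 2..4  -- padding (2B); 4..8  d  (4B, 4-aligned); 8..9  f  (1B, 1-aligned); 9..10  -- padding (1B); 10..12  g  (2B, 2-aligned); 12..14  c  (2B, 2-aligned); 14..16  -- tail padding (2B); sizeof = 16, alignof = 4
0..4  vy  (4B, 4-aligned)
4..20  score  (16B, 4-aligned)
20..21  cooldown  (1B, 1-aligned)
21..22  id  (1B, 1-aligned)
22..23  state  (1B, 1-aligned)
23..24  -- padding (1B)
24..26  hp  (2B, 2-aligned)
26..28  -- padding (2B)
28..32  z  (4B, 4-aligned)
32..33  target  (1B, 1-aligned)
33..36  -- tail padding (3B)
sizeof = 36, alignof = 4
— Header2 —
0..16  score  (16B, 4-aligned)
16..20  vy  (4B, 4-aligned)
20..24  z  (4B, 4-aligned)
24..26  hp  (2B, 2-aligned)
26..27  cooldown  (1B, 1-aligned)
27..28  id  (1B, 1-aligned)
28..29  state  (1B, 1-aligned)
29..30  target  (1B, 1-aligned)
30..32  -- tail padding (2B)
sizeof = 32, alignof = 4
36 − 32 = 4

4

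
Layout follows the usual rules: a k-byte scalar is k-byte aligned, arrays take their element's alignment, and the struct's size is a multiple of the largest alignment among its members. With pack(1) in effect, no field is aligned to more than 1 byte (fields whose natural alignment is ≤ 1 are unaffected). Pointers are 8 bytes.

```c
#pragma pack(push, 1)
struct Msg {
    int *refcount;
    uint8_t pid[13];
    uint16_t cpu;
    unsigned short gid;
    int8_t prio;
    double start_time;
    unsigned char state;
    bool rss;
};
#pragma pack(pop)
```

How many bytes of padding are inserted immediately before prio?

0..8  refcount  (8B, 1-aligned)
8..21  pid  (13B, 1-aligned)
21..23  cpu  (2B, 1-aligned)
23..25  gid  (2B, 1-aligned)
25..26  prio  (1B, 1-aligned)

0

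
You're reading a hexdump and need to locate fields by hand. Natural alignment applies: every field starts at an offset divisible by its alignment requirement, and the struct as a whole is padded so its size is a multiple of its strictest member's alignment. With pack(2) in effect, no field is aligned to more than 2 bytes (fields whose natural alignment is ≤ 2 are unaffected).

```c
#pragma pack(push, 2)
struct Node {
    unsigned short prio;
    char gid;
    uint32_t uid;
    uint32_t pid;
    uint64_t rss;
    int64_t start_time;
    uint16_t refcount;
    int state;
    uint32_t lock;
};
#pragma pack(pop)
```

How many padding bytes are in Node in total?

0..2  prio  (2B, 2-aligned)
2..3  gid  (1B, 1-aligned)
3..4  -- padding (1B)
4..8  uid  (4B, 2-aligned)
8..12  pid  (4B, 2-aligned)
12..20  rss  (8B, 2-aligned)
20..28  start_time  (8B, 2-aligned)
28..30  refcount  (2B, 2-aligned)
30..34  state  (4B, 2-aligned)
34..38  lock  (4B, 2-aligned)
sizeof = 38, alignof = 2
data bytes 37, size 38 → padding 1

1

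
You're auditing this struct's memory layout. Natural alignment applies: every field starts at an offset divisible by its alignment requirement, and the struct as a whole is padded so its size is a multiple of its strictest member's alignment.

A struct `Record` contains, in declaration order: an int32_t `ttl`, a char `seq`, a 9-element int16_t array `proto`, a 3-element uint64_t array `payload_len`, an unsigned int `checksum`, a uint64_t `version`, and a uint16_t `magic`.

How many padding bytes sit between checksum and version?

4

0..4  ttl  (4B, 4-aligned)
4..5  seq  (1B, 1-aligned)
5..6  -- padding (1B)
6..24  proto  (18B, 2-aligned)
24..48  payload_len  (24B, 8-aligned)
48..52  checksum  (4B, 4-aligned)
52..56  -- padding (4B)
56..64  version  (8B, 8-aligned)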